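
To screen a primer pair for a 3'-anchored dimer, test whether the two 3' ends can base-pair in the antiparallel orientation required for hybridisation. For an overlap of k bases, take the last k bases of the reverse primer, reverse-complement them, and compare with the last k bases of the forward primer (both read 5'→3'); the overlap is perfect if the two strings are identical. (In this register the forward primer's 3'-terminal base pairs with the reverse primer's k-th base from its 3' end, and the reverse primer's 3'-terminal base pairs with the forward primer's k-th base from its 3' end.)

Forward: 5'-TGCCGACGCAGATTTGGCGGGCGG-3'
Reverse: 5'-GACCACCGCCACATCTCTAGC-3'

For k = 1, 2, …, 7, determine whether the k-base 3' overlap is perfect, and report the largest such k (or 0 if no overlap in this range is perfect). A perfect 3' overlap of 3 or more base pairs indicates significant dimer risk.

Last 7 bases (5'→3') — forward …CGGGCGG, reverse …CTCTAGC.
Reverse complement of the reverse primer's last 7 bases: GCTAGAG; its first k bases are the reverse complement of the reverse primer's last k bases, so a perfect k-base overlap needs the forward primer's last k bases to equal them.
Comparing (forward last k vs required): k=1: G vs G ✓; k=2: GG vs GC ✗; k=3: CGG vs GCT ✗; k=4: GCGG vs GCTA ✗; k=5: GGCGG vs GCTAG ✗; k=6: GGGCGG vs GCTAGA ✗; k=7: CGGGCGG vs GCTAGAG ✗.
Only k = 1 is perfect, so the longest perfect 3' overlap is 1.

Longest perfect overlap: 1 complementary base pair; below the dimer-risk threshold (threshold 3).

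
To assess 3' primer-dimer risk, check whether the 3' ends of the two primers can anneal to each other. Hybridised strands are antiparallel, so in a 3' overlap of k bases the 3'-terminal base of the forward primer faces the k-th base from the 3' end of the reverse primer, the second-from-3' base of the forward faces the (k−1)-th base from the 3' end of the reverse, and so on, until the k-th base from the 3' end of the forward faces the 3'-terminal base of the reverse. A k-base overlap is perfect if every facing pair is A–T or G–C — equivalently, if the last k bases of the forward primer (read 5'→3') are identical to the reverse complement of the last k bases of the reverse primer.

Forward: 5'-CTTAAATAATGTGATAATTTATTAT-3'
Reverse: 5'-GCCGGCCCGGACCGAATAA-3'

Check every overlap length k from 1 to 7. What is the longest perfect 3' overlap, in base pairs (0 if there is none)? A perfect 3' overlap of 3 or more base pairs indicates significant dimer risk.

Longest perfect overlap: 4 complementary base pairs; significant dimer risk (threshold 3).

Last 7 bases (5'→3') — forward …TTATTAT, reverse …CGAATAA.
Reverse complement of the reverse primer's last 7 bases: TTATTCG; its first k bases are the reverse complement of the reverse primer's last k bases, so a perfect k-base overlap needs the forward primer's last k bases to equal them.
Comparing (forward last k vs required): k=1: T vs T ✓; k=2: AT vs TT ✗; k=3: TAT vs TTA ✗; k=4: TTAT vs TTAT ✓; k=5: ATTAT vs TTATT ✗; k=6: TATTAT vs TTATTC ✗; k=7: TTATTAT vs TTATTCG ✗.
Perfect overlaps at k = 1, 4; the largest is 4.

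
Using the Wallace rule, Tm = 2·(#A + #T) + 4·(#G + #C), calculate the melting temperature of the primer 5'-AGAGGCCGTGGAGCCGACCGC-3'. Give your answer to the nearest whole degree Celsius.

Base counts: A=4, T=1, G=9, C=7 (length 21).
Tm = 2·(4+1) + 4·(9+7) = 2·5 + 4·16 = 10 + 64 = 74°C.

74°C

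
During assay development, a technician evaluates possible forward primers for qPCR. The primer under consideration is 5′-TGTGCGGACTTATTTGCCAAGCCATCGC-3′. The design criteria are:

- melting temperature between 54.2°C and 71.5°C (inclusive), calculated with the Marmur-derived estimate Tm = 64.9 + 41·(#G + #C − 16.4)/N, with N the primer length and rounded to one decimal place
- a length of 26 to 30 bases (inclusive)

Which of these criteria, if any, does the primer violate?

Meets all criteria.

Base counts: A=5, T=8, G=7, C=8 (length 28).
Tm: Tm = 64.9 + 41·(15 − 16.4)/28 = 62.9°C ✓
length: length 28 ✓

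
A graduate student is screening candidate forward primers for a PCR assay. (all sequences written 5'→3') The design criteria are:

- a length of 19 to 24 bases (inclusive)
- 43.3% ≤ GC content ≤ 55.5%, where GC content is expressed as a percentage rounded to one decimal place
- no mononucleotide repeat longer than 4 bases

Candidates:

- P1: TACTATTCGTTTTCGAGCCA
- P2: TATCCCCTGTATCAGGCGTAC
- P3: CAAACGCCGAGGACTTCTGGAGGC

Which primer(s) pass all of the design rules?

P2 only.

P1 (20 nt, A=4 T=8 G=3 C=5): length 20 ✓; GC 8/20 = 40.0%, outside 43.3–55.5% ✗; longest run = 4 ✓ — fails.
P2 (21 nt, A=4 T=6 G=4 C=7): length 21 ✓; GC 11/21 = 52.4% ✓; longest run = 4 ✓ — passes.
P3 (24 nt, A=6 T=3 G=8 C=7): length 24 ✓; GC 15/24 = 62.5%, outside 43.3–55.5% ✗; longest run = 3 ✓ — fails.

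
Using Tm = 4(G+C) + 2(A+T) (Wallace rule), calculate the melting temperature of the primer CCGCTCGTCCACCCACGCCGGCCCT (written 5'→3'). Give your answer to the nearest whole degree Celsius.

90°C

Base counts: A=2, T=3, G=5, C=15 (length 25).
Tm = 2·(2+3) + 4·(5+15) = 2·5 + 4·20 = 10 + 80 = 90°C.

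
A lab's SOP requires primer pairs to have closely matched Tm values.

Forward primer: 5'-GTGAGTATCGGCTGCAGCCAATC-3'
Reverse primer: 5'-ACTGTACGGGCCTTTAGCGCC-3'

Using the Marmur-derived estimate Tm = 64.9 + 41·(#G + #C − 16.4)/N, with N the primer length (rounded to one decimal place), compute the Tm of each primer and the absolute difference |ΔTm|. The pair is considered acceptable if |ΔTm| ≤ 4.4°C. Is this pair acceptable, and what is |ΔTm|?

Forward: G+C = 13, N = 23 → Tm = 64.9 + 41·(13 − 16.4)/23 = 58.8°C.
Reverse: G+C = 13, N = 21 → Tm = 64.9 + 41·(13 − 16.4)/21 = 58.3°C.
|ΔTm| = |58.8 − 58.3| = 0.5°C, ≤ 4.4°C.

|ΔTm| = 0.5°C; the pair is acceptable.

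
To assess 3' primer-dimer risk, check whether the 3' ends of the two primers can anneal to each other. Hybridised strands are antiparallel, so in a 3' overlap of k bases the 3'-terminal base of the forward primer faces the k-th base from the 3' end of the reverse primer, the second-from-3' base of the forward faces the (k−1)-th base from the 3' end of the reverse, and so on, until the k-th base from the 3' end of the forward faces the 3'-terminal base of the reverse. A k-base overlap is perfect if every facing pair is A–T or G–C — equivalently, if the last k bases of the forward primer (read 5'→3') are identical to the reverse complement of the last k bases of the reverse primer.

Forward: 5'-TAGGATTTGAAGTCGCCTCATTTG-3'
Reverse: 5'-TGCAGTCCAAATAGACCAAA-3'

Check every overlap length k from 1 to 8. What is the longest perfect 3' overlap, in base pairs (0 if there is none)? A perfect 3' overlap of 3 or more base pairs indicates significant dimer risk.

Last 8 bases (5'→3') — forward …CTCATTTG, reverse …AGACCAAA.
Reverse complement of the reverse primer's last 8 bases: TTTGGTCT; its first k bases are the reverse complement of the reverse primer's last k bases, so a perfect k-base overlap needs the forward primer's last k bases to equal them.
Comparing (forward last k vs required): k=1: G vs T ✗; k=2: TG vs TT ✗; k=3: TTG vs TTT ✗; k=4: TTTG vs TTTG ✓; k=5: ATTTG vs TTTGG ✗; k=6: CATTTG vs TTTGGT ✗; k=7: TCATTTG vs TTTGGTC ✗; k=8: CTCATTTG vs TTTGGTCT ✗.
Only k = 4 is perfect, so the longest perfect 3' overlap is 4.

Longest perfect overlap: 4 complementary base pairs; significant dimer risk (threshold 3).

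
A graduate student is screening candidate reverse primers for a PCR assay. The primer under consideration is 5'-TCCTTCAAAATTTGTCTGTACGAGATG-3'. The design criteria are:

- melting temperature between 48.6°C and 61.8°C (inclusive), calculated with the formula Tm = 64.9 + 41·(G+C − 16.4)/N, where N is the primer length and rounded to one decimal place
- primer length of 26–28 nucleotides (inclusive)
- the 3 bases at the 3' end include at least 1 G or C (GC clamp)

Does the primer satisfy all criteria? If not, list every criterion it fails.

Meets all criteria.

Base counts: A=7, T=10, G=5, C=5 (length 27).
Tm: Tm = 64.9 + 41·(10 − 16.4)/27 = 55.2°C ✓
length: length 27 ✓
GC clamp: 3' end ATG has 1 G/C ✓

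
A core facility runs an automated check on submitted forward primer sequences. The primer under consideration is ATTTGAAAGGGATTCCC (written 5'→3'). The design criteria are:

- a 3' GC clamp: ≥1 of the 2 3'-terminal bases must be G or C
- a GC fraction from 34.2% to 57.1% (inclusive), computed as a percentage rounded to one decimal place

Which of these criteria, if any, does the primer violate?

Base counts: A=5, T=5, G=4, C=3 (length 17).
GC clamp: 3' end CC has 2 G/C ✓
GC content: GC 7/17 = 41.2% ✓

Meets all criteria.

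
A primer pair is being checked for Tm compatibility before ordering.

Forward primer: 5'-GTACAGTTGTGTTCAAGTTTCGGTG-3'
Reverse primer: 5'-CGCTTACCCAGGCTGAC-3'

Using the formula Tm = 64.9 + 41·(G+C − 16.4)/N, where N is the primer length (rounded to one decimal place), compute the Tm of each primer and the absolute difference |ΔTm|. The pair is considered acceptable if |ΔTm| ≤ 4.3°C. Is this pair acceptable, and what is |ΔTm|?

|ΔTm| = 4.1°C; the pair is acceptable.

Forward: G+C = 11, N = 25 → Tm = 64.9 + 41·(11 − 16.4)/25 = 56.0°C.
Reverse: G+C = 11, N = 17 → Tm = 64.9 + 41·(11 − 16.4)/17 = 51.9°C.
|ΔTm| = |56.0 − 51.9| = 4.1°C, ≤ 4.3°C.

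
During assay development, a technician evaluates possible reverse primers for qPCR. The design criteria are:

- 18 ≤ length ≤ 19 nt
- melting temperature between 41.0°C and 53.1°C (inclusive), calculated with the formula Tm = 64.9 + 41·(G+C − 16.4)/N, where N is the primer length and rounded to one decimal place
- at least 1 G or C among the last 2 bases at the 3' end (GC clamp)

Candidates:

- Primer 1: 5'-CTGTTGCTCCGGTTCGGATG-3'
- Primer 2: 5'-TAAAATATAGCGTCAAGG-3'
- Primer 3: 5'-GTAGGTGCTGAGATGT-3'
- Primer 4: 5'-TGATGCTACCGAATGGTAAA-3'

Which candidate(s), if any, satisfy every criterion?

Primer 2 only.

Primer 1 (20 nt, A=1 T=7 G=7 C=5): length 20, outside 18–19 ✗; Tm = 64.9 + 41·(12 − 16.4)/20 = 55.9°C, outside 41.0–53.1°C ✗; 3' end TG has 1 G/C ✓ — fails.
Primer 2 (18 nt, A=8 T=4 G=4 C=2): length 18 ✓; Tm = 64.9 + 41·(6 − 16.4)/18 = 41.2°C ✓; 3' end GG has 2 G/C ✓ — passes.
Primer 3 (16 nt, A=3 T=5 G=7 C=1): length 16, outside 18–19 ✗; Tm = 64.9 + 41·(8 − 16.4)/16 = 43.4°C ✓; 3' end GT has 1 G/C ✓ — fails.
Primer 4 (20 nt, A=7 T=5 G=5 C=3): length 20, outside 18–19 ✗; Tm = 64.9 + 41·(8 − 16.4)/20 = 47.7°C ✓; 3' end AA has 0 G/C, need ≥1 ✗ — fails.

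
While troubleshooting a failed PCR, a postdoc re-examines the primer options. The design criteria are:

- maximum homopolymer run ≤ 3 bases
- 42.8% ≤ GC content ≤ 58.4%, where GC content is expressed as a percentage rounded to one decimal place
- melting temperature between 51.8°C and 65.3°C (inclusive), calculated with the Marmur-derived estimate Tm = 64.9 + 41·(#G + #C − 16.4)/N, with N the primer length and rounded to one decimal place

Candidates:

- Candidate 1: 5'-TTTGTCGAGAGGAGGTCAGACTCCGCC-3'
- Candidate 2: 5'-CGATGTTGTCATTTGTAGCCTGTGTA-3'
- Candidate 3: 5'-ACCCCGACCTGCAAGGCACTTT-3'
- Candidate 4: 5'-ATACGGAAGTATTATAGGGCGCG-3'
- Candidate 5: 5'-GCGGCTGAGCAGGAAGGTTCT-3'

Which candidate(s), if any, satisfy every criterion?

Candidate 4 only.

Candidate 1 (27 nt, A=5 T=6 G=9 C=7): longest run = 3 ✓; GC 16/27 = 59.3%, outside 42.8–58.4% ✗; Tm = 64.9 + 41·(16 − 16.4)/27 = 64.3°C ✓ — fails.
Candidate 2 (26 nt, A=4 T=11 G=7 C=4): longest run = 3 ✓; GC 11/26 = 42.3%, outside 42.8–58.4% ✗; Tm = 64.9 + 41·(11 − 16.4)/26 = 56.4°C ✓ — fails.
Candidate 3 (22 nt, A=5 T=4 G=4 C=9): longest run = 4, exceeds 3 ✗; GC 13/22 = 59.1%, outside 42.8–58.4% ✗; Tm = 64.9 + 41·(13 − 16.4)/22 = 58.6°C ✓ — fails.
Candidate 4 (23 nt, A=7 T=5 G=8 C=3): longest run = 3 ✓; GC 11/23 = 47.8% ✓; Tm = 64.9 + 41·(11 − 16.4)/23 = 55.3°C ✓ — passes.
Candidate 5 (21 nt, A=4 T=4 G=9 C=4): longest run = 2 ✓; GC 13/21 = 61.9%, outside 42.8–58.4% ✗; Tm = 64.9 + 41·(13 − 16.4)/21 = 58.3°C ✓ — fails.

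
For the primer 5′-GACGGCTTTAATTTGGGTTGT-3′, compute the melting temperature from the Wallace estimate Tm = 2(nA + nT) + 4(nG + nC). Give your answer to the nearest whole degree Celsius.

60°C

Base counts: A=3, T=9, G=7, C=2 (length 21).
Tm = 2·(3+9) + 4·(7+2) = 2·12 + 4·9 = 24 + 36 = 60°C.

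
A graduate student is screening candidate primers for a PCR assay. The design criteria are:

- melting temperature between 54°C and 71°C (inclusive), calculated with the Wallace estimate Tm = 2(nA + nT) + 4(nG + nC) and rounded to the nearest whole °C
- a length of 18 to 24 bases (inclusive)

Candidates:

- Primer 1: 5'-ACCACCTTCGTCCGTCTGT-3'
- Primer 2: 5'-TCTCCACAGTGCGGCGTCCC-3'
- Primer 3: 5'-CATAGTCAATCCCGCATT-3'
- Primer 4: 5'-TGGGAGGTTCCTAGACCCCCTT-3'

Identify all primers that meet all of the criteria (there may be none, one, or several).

Primer 1 (19 nt, A=2 T=6 G=3 C=8): Tm = 2·8 + 4·11 = 60°C ✓; length 19 ✓ — passes.
Primer 2 (20 nt, A=2 T=4 G=5 C=9): Tm = 2·6 + 4·14 = 68°C ✓; length 20 ✓ — passes.
Primer 3 (18 nt, A=5 T=5 G=2 C=6): Tm = 2·10 + 4·8 = 52°C, outside 54–71°C ✗; length 18 ✓ — fails.
Primer 4 (22 nt, A=3 T=6 G=6 C=7): Tm = 2·9 + 4·13 = 70°C ✓; length 22 ✓ — passes.

Primer 1, Primer 2 and Primer 4.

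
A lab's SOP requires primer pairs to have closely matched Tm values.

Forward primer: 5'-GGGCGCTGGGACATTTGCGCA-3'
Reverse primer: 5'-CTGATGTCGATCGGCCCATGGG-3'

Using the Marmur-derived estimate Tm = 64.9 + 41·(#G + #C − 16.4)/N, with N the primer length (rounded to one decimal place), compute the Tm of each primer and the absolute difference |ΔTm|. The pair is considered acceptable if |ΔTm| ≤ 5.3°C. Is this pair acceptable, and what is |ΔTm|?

Forward: G+C = 14, N = 21 → Tm = 64.9 + 41·(14 − 16.4)/21 = 60.2°C.
Reverse: G+C = 14, N = 22 → Tm = 64.9 + 41·(14 − 16.4)/22 = 60.4°C.
|ΔTm| = |60.2 − 60.4| = 0.2°C, ≤ 5.3°C.

|ΔTm| = 0.2°C; the pair is acceptable.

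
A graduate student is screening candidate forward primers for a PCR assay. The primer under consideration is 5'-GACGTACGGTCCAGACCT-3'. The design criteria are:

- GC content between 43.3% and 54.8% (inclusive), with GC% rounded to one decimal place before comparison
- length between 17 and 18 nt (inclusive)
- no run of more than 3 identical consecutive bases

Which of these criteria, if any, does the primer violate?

Fails: GC content.

Base counts: A=4, T=3, G=5, C=6 (length 18).
GC content: GC 11/18 = 61.1%, outside 43.3–54.8% ✗
length: length 18 ✓
homopolymer run: longest run = 2 ✓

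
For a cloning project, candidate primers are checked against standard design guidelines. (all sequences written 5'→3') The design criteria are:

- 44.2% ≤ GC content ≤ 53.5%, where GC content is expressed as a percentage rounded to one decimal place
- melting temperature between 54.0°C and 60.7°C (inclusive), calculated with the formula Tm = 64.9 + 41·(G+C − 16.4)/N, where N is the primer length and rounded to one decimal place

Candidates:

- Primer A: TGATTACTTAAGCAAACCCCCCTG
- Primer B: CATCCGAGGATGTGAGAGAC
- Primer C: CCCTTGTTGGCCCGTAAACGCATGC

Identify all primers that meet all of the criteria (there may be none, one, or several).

Primer A only.

Primer A (24 nt, A=7 T=6 G=3 C=8): GC 11/24 = 45.8% ✓; Tm = 64.9 + 41·(11 − 16.4)/24 = 55.7°C ✓ — passes.
Primer B (20 nt, A=6 T=3 G=7 C=4): GC 11/20 = 55.0%, outside 44.2–53.5% ✗; Tm = 64.9 + 41·(11 − 16.4)/20 = 53.8°C, outside 54.0–60.7°C ✗ — fails.
Primer C (25 nt, A=4 T=6 G=6 C=9): GC 15/25 = 60.0%, outside 44.2–53.5% ✗; Tm = 64.9 + 41·(15 − 16.4)/25 = 62.6°C, outside 54.0–60.7°C ✗ — fails.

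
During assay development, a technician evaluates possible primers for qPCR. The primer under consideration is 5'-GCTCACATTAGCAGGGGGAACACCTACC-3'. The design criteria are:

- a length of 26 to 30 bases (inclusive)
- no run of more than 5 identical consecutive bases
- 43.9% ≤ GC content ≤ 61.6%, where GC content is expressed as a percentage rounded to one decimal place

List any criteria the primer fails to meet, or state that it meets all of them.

Meets all criteria.

Base counts: A=8, T=4, G=7, C=9 (length 28).
length: length 28 ✓
homopolymer run: longest run = 5 ✓
GC content: GC 16/28 = 57.1% ✓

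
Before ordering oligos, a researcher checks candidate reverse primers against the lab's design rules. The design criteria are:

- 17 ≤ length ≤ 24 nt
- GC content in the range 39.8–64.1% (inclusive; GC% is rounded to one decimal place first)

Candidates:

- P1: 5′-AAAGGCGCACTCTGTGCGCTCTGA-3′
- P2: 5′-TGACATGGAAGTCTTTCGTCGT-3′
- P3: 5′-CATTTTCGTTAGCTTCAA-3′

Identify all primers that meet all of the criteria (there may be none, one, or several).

P1 and P2.

P1 (24 nt, A=5 T=5 G=7 C=7): length 24 ✓; GC 14/24 = 58.3% ✓ — passes.
P2 (22 nt, A=4 T=8 G=6 C=4): length 22 ✓; GC 10/22 = 45.5% ✓ — passes.
P3 (18 nt, A=4 T=8 G=2 C=4): length 18 ✓; GC 6/18 = 33.3%, outside 39.8–64.1% ✗ — fails.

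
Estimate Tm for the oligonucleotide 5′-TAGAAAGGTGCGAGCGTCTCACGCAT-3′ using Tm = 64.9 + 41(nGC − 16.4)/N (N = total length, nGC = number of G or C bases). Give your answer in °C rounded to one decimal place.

61.1°C

Base counts: A=7, T=5, G=8, C=6; G+C = 14, N = 26.
Tm = 64.9 + 41·(14 − 16.4)/26 = 64.9 + -98.40/26 = 61.1°C.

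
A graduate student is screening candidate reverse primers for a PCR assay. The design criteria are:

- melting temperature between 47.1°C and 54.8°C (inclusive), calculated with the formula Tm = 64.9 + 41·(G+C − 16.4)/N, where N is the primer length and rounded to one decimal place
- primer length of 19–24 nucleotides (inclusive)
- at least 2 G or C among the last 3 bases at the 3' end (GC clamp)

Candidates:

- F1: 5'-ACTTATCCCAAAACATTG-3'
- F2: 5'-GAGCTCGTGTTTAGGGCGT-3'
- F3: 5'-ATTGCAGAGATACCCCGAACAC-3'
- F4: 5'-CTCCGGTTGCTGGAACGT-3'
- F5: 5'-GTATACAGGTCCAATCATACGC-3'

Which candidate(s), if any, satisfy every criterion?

F2, F3 and F5.

F1 (18 nt, A=7 T=5 G=1 C=5): Tm = 64.9 + 41·(6 − 16.4)/18 = 41.2°C, outside 47.1–54.8°C ✗; length 18, outside 19–24 ✗; 3' end TTG has 1 G/C, need ≥2 ✗ — fails.
F2 (19 nt, A=2 T=6 G=8 C=3): Tm = 64.9 + 41·(11 − 16.4)/19 = 53.2°C ✓; length 19 ✓; 3' end CGT has 2 G/C ✓ — passes.
F3 (22 nt, A=8 T=3 G=4 C=7): Tm = 64.9 + 41·(11 − 16.4)/22 = 54.8°C ✓; length 22 ✓; 3' end CAC has 2 G/C ✓ — passes.
F4 (18 nt, A=2 T=5 G=6 C=5): Tm = 64.9 + 41·(11 − 16.4)/18 = 52.6°C ✓; length 18, outside 19–24 ✗; 3' end CGT has 2 G/C ✓ — fails.
F5 (22 nt, A=7 T=5 G=4 C=6): Tm = 64.9 + 41·(10 − 16.4)/22 = 53.0°C ✓; length 22 ✓; 3' end CGC has 3 G/C ✓ — passes.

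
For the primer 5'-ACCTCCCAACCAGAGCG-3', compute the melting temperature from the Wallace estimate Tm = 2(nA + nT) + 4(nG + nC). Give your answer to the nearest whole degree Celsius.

Base counts: A=5, T=1, G=3, C=8 (length 17).
Tm = 2·(5+1) + 4·(3+8) = 2·6 + 4·11 = 12 + 44 = 56°C.

56°C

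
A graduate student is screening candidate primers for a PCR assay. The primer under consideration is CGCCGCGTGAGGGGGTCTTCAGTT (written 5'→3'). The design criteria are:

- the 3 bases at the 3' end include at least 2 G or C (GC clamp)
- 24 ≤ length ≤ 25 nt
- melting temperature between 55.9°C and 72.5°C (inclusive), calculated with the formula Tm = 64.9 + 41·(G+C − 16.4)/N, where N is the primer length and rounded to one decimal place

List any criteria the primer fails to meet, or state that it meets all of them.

Base counts: A=2, T=6, G=10, C=6 (length 24).
GC clamp: 3' end GTT has 1 G/C, need ≥2 ✗
length: length 24 ✓
Tm: Tm = 64.9 + 41·(16 − 16.4)/24 = 64.2°C ✓

Fails: GC clamp.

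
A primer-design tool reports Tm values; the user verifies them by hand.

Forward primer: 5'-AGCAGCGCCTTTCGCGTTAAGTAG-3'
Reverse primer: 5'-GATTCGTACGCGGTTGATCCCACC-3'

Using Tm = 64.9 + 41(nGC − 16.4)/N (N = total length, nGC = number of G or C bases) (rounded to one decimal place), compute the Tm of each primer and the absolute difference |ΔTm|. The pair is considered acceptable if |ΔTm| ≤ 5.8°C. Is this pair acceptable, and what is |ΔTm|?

Forward: G+C = 13, N = 24 → Tm = 64.9 + 41·(13 − 16.4)/24 = 59.1°C.
Reverse: G+C = 14, N = 24 → Tm = 64.9 + 41·(14 − 16.4)/24 = 60.8°C.
|ΔTm| = |59.1 − 60.8| = 1.7°C, ≤ 5.8°C.

|ΔTm| = 1.7°C; the pair is acceptable.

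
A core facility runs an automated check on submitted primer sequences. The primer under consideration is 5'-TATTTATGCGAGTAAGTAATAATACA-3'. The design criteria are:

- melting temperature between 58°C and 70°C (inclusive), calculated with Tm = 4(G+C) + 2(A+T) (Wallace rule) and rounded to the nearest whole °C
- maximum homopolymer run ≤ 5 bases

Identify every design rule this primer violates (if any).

Base counts: A=11, T=9, G=4, C=2 (length 26).
Tm: Tm = 2·20 + 4·6 = 64°C ✓
homopolymer run: longest run = 3 ✓

Meets all criteria.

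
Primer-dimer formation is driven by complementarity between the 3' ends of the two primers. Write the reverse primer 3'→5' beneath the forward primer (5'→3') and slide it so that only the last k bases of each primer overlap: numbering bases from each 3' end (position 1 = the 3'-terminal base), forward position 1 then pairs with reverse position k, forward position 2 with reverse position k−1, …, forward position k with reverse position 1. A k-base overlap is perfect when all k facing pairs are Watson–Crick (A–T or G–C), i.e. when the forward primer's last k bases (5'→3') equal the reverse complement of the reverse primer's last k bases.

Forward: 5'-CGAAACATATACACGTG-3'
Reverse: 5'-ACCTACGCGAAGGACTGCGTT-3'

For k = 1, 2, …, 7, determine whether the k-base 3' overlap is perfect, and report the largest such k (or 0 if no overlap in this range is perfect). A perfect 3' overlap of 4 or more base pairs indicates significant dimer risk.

Longest perfect overlap: 0 complementary base pairs; below the dimer-risk threshold (threshold 4).

Last 7 bases (5'→3') — forward …ACACGTG, reverse …CTGCGTT.
Reverse complement of the reverse primer's last 7 bases: AACGCAG; its first k bases are the reverse complement of the reverse primer's last k bases, so a perfect k-base overlap needs the forward primer's last k bases to equal them.
Comparing (forward last k vs required): k=1: G vs A ✗; k=2: TG vs AA ✗; k=3: GTG vs AAC ✗; k=4: CGTG vs AACG ✗; k=5: ACGTG vs AACGC ✗; k=6: CACGTG vs AACGCA ✗; k=7: ACACGTG vs AACGCAG ✗.
No overlap length from 1 to 7 is perfect, so the longest perfect 3' overlap is 0.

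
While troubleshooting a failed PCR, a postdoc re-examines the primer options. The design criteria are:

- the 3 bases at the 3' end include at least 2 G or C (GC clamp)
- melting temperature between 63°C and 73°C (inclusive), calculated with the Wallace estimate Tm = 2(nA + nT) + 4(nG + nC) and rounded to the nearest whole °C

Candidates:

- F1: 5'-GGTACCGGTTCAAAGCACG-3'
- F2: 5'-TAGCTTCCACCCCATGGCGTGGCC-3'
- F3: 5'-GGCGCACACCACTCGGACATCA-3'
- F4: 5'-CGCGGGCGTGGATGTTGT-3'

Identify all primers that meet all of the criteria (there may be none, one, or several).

F1 (19 nt, A=5 T=3 G=6 C=5): 3' end ACG has 2 G/C ✓; Tm = 2·8 + 4·11 = 60°C, outside 63–73°C ✗ — fails.
F2 (24 nt, A=3 T=5 G=6 C=10): 3' end GCC has 3 G/C ✓; Tm = 2·8 + 4·16 = 80°C, outside 63–73°C ✗ — fails.
F3 (22 nt, A=6 T=2 G=5 C=9): 3' end TCA has 1 G/C, need ≥2 ✗; Tm = 2·8 + 4·14 = 72°C ✓ — fails.
F4 (18 nt, A=1 T=5 G=9 C=3): 3' end TGT has 1 G/C, need ≥2 ✗; Tm = 2·6 + 4·12 = 60°C, outside 63–73°C ✗ — fails.

None of the candidates satisfy all criteria.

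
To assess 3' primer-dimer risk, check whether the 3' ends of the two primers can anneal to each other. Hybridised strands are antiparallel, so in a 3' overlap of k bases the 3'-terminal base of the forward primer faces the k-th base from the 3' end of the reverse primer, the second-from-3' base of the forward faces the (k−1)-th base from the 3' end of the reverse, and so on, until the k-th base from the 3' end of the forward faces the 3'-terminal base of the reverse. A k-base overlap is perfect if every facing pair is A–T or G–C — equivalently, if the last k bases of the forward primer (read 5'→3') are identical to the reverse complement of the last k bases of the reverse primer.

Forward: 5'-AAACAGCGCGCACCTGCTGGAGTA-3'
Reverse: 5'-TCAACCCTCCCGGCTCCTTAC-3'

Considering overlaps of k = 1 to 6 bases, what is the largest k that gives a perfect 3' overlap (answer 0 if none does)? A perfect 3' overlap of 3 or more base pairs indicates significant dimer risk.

Last 6 bases (5'→3') — forward …GGAGTA, reverse …CCTTAC.
Reverse complement of the reverse primer's last 6 bases: GTAAGG; its first k bases are the reverse complement of the reverse primer's last k bases, so a perfect k-base overlap needs the forward primer's last k bases to equal them.
Comparing (forward last k vs required): k=1: A vs G ✗; k=2: TA vs GT ✗; k=3: GTA vs GTA ✓; k=4: AGTA vs GTAA ✗; k=5: GAGTA vs GTAAG ✗; k=6: GGAGTA vs GTAAGG ✗.
Only k = 3 is perfect, so the longest perfect 3' overlap is 3.

Longest perfect overlap: 3 complementary base pairs; significant dimer risk (threshold 3).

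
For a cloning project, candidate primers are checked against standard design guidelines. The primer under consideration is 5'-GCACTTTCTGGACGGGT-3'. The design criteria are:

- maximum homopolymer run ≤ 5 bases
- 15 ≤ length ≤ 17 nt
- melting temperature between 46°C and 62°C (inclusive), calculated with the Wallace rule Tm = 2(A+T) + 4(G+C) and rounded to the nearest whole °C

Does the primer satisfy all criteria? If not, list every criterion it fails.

Base counts: A=2, T=5, G=6, C=4 (length 17).
homopolymer run: longest run = 3 ✓
length: length 17 ✓
Tm: Tm = 2·7 + 4·10 = 54°C ✓

Meets all criteria.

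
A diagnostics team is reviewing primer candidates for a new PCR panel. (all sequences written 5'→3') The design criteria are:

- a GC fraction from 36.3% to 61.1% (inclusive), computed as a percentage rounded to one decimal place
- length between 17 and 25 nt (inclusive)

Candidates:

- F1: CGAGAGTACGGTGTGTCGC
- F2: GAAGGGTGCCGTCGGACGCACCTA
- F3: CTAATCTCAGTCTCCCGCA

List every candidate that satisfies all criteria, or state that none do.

F3 only.

F1 (19 nt, A=3 T=4 G=8 C=4): GC 12/19 = 63.2%, outside 36.3–61.1% ✗; length 19 ✓ — fails.
F2 (24 nt, A=5 T=3 G=9 C=7): GC 16/24 = 66.7%, outside 36.3–61.1% ✗; length 24 ✓ — fails.
F3 (19 nt, A=4 T=5 G=2 C=8): GC 10/19 = 52.6% ✓; length 19 ✓ — passes.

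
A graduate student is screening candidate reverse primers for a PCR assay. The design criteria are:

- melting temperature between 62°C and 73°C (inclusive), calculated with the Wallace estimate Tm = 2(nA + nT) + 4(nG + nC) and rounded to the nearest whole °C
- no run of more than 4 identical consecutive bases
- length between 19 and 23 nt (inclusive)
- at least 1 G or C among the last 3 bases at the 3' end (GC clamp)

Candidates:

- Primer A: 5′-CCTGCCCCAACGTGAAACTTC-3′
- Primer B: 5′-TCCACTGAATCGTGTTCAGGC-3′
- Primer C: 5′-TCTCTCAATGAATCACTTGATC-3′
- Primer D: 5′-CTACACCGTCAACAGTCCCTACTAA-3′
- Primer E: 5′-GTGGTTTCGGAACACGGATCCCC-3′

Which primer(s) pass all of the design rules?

Primer A and Primer B.

Primer A (21 nt, A=5 T=4 G=3 C=9): Tm = 2·9 + 4·12 = 66°C ✓; longest run = 4 ✓; length 21 ✓; 3' end TTC has 1 G/C ✓ — passes.
Primer B (21 nt, A=4 T=6 G=5 C=6): Tm = 2·10 + 4·11 = 64°C ✓; longest run = 2 ✓; length 21 ✓; 3' end GGC has 3 G/C ✓ — passes.
Primer C (22 nt, A=6 T=8 G=2 C=6): Tm = 2·14 + 4·8 = 60°C, outside 62–73°C ✗; longest run = 2 ✓; length 22 ✓; 3' end ATC has 1 G/C ✓ — fails.
Primer D (25 nt, A=8 T=5 G=2 C=10): Tm = 2·13 + 4·12 = 74°C, outside 62–73°C ✗; longest run = 3 ✓; length 25, outside 19–23 ✗; 3' end TAA has 0 G/C, need ≥1 ✗ — fails.
Primer E (23 nt, A=4 T=5 G=7 C=7): Tm = 2·9 + 4·14 = 74°C, outside 62–73°C ✗; longest run = 4 ✓; length 23 ✓; 3' end CCC has 3 G/C ✓ — fails.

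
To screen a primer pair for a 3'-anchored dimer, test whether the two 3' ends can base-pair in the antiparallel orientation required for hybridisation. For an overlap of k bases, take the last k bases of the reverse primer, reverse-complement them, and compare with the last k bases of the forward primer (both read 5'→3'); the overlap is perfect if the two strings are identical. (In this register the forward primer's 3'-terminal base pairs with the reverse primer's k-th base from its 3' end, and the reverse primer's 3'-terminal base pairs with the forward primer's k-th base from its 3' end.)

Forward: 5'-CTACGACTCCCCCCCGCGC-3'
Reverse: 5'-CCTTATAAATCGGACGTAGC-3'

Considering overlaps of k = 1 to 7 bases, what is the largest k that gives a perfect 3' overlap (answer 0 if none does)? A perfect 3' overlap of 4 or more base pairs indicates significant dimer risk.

Longest perfect overlap: 2 complementary base pairs; below the dimer-risk threshold (threshold 4).

Last 7 bases (5'→3') — forward …CCCGCGC, reverse …ACGTAGC.
Reverse complement of the reverse primer's last 7 bases: GCTACGT; its first k bases are the reverse complement of the reverse primer's last k bases, so a perfect k-base overlap needs the forward primer's last k bases to equal them.
Comparing (forward last k vs required): k=1: C vs G ✗; k=2: GC vs GC ✓; k=3: CGC vs GCT ✗; k=4: GCGC vs GCTA ✗; k=5: CGCGC vs GCTAC ✗; k=6: CCGCGC vs GCTACG ✗; k=7: CCCGCGC vs GCTACGT ✗.
Only k = 2 is perfect, so the longest perfect 3' overlap is 2.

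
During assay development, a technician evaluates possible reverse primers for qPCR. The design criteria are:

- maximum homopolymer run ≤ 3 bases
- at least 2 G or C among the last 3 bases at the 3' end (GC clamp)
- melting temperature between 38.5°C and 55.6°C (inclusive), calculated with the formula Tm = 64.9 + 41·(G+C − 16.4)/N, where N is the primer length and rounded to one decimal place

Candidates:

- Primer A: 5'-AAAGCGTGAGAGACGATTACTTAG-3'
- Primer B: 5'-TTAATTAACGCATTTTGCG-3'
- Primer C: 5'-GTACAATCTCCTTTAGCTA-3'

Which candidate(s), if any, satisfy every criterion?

Primer A (24 nt, A=9 T=5 G=7 C=3): longest run = 3 ✓; 3' end TAG has 1 G/C, need ≥2 ✗; Tm = 64.9 + 41·(10 − 16.4)/24 = 54.0°C ✓ — fails.
Primer B (19 nt, A=5 T=8 G=3 C=3): longest run = 4, exceeds 3 ✗; 3' end GCG has 3 G/C ✓; Tm = 64.9 + 41·(6 − 16.4)/19 = 42.5°C ✓ — fails.
Primer C (19 nt, A=5 T=7 G=2 C=5): longest run = 3 ✓; 3' end CTA has 1 G/C, need ≥2 ✗; Tm = 64.9 + 41·(7 − 16.4)/19 = 44.6°C ✓ — fails.

None of the candidates satisfy all criteria.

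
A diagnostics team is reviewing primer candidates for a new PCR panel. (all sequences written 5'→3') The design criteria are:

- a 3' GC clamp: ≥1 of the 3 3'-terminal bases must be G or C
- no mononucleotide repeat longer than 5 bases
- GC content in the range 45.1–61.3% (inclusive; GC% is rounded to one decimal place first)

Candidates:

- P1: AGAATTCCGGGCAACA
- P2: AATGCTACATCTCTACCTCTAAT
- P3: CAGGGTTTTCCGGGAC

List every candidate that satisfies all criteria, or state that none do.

P1 only.

P1 (16 nt, A=6 T=2 G=4 C=4): 3' end ACA has 1 G/C ✓; longest run = 3 ✓; GC 8/16 = 50.0% ✓ — passes.
P2 (23 nt, A=7 T=8 G=1 C=7): 3' end AAT has 0 G/C, need ≥1 ✗; longest run = 2 ✓; GC 8/23 = 34.8%, outside 45.1–61.3% ✗ — fails.
P3 (16 nt, A=2 T=4 G=6 C=4): 3' end GAC has 2 G/C ✓; longest run = 4 ✓; GC 10/16 = 62.5%, outside 45.1–61.3% ✗ — fails.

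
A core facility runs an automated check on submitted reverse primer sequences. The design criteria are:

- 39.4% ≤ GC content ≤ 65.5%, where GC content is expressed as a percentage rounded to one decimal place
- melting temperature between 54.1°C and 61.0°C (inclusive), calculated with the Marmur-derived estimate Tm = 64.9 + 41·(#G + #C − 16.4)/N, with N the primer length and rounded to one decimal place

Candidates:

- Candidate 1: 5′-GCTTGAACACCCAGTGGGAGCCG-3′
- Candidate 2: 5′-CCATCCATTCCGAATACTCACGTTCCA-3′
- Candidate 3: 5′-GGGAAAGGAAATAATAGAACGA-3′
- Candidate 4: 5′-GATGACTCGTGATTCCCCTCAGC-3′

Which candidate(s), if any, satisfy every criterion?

Candidate 1 (23 nt, A=5 T=3 G=8 C=7): GC 15/23 = 65.2% ✓; Tm = 64.9 + 41·(15 − 16.4)/23 = 62.4°C, outside 54.1–61.0°C ✗ — fails.
Candidate 2 (27 nt, A=7 T=7 G=2 C=11): GC 13/27 = 48.1% ✓; Tm = 64.9 + 41·(13 − 16.4)/27 = 59.7°C ✓ — passes.
Candidate 3 (22 nt, A=12 T=2 G=7 C=1): GC 8/22 = 36.4%, outside 39.4–65.5% ✗; Tm = 64.9 + 41·(8 − 16.4)/22 = 49.2°C, outside 54.1–61.0°C ✗ — fails.
Candidate 4 (23 nt, A=4 T=6 G=5 C=8): GC 13/23 = 56.5% ✓; Tm = 64.9 + 41·(13 − 16.4)/23 = 58.8°C ✓ — passes.

Candidate 2 and Candidate 4.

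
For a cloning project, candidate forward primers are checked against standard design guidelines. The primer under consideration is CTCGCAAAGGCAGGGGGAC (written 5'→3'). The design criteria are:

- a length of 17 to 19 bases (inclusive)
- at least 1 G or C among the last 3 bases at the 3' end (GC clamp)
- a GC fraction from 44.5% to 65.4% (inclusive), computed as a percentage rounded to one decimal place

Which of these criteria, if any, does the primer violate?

Base counts: A=5, T=1, G=8, C=5 (length 19).
length: length 19 ✓
GC clamp: 3' end GAC has 2 G/C ✓
GC content: GC 13/19 = 68.4%, outside 44.5–65.4% ✗

Fails: GC content.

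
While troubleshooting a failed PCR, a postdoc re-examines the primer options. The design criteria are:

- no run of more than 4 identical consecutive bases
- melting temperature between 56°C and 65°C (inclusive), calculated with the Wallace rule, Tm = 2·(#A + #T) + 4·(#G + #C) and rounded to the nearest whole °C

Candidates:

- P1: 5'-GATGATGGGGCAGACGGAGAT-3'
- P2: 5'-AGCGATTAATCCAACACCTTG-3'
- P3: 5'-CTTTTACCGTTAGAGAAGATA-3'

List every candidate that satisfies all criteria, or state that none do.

P1 (21 nt, A=6 T=3 G=10 C=2): longest run = 4 ✓; Tm = 2·9 + 4·12 = 66°C, outside 56–65°C ✗ — fails.
P2 (21 nt, A=7 T=5 G=3 C=6): longest run = 2 ✓; Tm = 2·12 + 4·9 = 60°C ✓ — passes.
P3 (21 nt, A=7 T=7 G=4 C=3): longest run = 4 ✓; Tm = 2·14 + 4·7 = 56°C ✓ — passes.

P2 and P3.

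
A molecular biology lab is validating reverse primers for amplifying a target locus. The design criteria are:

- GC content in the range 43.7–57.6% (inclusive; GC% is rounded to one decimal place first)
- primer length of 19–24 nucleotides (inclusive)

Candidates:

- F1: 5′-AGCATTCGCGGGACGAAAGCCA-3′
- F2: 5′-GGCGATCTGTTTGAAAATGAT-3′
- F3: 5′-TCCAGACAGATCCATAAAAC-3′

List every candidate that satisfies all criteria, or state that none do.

None of the candidates satisfy all criteria.

F1 (22 nt, A=7 T=2 G=7 C=6): GC 13/22 = 59.1%, outside 43.7–57.6% ✗; length 22 ✓ — fails.
F2 (21 nt, A=6 T=7 G=6 C=2): GC 8/21 = 38.1%, outside 43.7–57.6% ✗; length 21 ✓ — fails.
F3 (20 nt, A=9 T=3 G=2 C=6): GC 8/20 = 40.0%, outside 43.7–57.6% ✗; length 20 ✓ — fails.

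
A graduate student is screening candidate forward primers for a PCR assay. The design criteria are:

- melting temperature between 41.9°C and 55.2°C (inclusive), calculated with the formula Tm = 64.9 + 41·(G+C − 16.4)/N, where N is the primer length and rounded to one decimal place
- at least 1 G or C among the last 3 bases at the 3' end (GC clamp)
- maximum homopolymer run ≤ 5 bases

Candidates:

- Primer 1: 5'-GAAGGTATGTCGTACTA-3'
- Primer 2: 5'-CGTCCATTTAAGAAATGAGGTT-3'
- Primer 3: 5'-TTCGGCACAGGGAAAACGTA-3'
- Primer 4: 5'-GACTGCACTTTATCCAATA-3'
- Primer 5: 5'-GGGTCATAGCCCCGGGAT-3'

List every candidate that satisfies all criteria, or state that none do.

Primer 1, Primer 2, Primer 3 and Primer 5.

Primer 1 (17 nt, A=5 T=5 G=5 C=2): Tm = 64.9 + 41·(7 − 16.4)/17 = 42.2°C ✓; 3' end CTA has 1 G/C ✓; longest run = 2 ✓ — passes.
Primer 2 (22 nt, A=7 T=7 G=5 C=3): Tm = 64.9 + 41·(8 − 16.4)/22 = 49.2°C ✓; 3' end GTT has 1 G/C ✓; longest run = 3 ✓ — passes.
Primer 3 (20 nt, A=7 T=3 G=6 C=4): Tm = 64.9 + 41·(10 − 16.4)/20 = 51.8°C ✓; 3' end GTA has 1 G/C ✓; longest run = 4 ✓ — passes.
Primer 4 (19 nt, A=6 T=6 G=2 C=5): Tm = 64.9 + 41·(7 − 16.4)/19 = 44.6°C ✓; 3' end ATA has 0 G/C, need ≥1 ✗; longest run = 3 ✓ — fails.
Primer 5 (18 nt, A=3 T=3 G=7 C=5): Tm = 64.9 + 41·(12 − 16.4)/18 = 54.9°C ✓; 3' end GAT has 1 G/C ✓; longest run = 4 ✓ — passes.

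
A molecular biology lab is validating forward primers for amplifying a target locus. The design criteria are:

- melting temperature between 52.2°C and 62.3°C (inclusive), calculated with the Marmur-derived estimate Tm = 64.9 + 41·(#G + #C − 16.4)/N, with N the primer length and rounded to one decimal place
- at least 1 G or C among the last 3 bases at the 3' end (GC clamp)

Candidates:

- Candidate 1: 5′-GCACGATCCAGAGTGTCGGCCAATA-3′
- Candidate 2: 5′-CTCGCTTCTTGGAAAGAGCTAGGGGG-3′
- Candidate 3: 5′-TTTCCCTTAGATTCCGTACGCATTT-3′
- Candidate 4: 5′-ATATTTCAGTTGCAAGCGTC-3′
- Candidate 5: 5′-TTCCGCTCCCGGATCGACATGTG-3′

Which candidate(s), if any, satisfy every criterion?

Candidate 1 (25 nt, A=7 T=4 G=7 C=7): Tm = 64.9 + 41·(14 − 16.4)/25 = 61.0°C ✓; 3' end ATA has 0 G/C, need ≥1 ✗ — fails.
Candidate 2 (26 nt, A=5 T=6 G=10 C=5): Tm = 64.9 + 41·(15 − 16.4)/26 = 62.7°C, outside 52.2–62.3°C ✗; 3' end GGG has 3 G/C ✓ — fails.
Candidate 3 (25 nt, A=4 T=11 G=3 C=7): Tm = 64.9 + 41·(10 − 16.4)/25 = 54.4°C ✓; 3' end TTT has 0 G/C, need ≥1 ✗ — fails.
Candidate 4 (20 nt, A=5 T=7 G=4 C=4): Tm = 64.9 + 41·(8 − 16.4)/20 = 47.7°C, outside 52.2–62.3°C ✗; 3' end GTC has 2 G/C ✓ — fails.
Candidate 5 (23 nt, A=3 T=6 G=6 C=8): Tm = 64.9 + 41·(14 − 16.4)/23 = 60.6°C ✓; 3' end GTG has 2 G/C ✓ — passes.

Candidate 5 only.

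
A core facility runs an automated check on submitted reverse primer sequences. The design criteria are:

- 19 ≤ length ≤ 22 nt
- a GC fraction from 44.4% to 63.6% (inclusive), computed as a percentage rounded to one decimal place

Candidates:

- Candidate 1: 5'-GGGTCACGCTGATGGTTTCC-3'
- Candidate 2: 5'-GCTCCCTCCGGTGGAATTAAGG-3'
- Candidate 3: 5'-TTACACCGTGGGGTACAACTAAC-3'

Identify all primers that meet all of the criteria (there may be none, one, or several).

Candidate 1 and Candidate 2.

Candidate 1 (20 nt, A=2 T=6 G=7 C=5): length 20 ✓; GC 12/20 = 60.0% ✓ — passes.
Candidate 2 (22 nt, A=4 T=5 G=7 C=6): length 22 ✓; GC 13/22 = 59.1% ✓ — passes.
Candidate 3 (23 nt, A=7 T=5 G=5 C=6): length 23, outside 19–22 ✗; GC 11/23 = 47.8% ✓ — fails.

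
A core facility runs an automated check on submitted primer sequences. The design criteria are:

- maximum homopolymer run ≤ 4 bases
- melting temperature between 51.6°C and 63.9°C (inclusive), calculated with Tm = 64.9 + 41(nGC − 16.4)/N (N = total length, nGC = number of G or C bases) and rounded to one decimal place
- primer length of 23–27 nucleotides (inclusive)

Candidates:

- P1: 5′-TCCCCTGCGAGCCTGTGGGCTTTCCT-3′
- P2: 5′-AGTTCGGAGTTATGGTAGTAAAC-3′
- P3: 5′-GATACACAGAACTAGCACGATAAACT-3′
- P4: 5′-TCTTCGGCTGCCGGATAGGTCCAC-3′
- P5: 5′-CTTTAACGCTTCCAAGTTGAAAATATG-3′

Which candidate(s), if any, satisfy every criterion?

P1 (26 nt, A=1 T=8 G=7 C=10): longest run = 4 ✓; Tm = 64.9 + 41·(17 − 16.4)/26 = 65.8°C, outside 51.6–63.9°C ✗; length 26 ✓ — fails.
P2 (23 nt, A=7 T=7 G=7 C=2): longest run = 3 ✓; Tm = 64.9 + 41·(9 − 16.4)/23 = 51.7°C ✓; length 23 ✓ — passes.
P3 (26 nt, A=12 T=4 G=4 C=6): longest run = 3 ✓; Tm = 64.9 + 41·(10 − 16.4)/26 = 54.8°C ✓; length 26 ✓ — passes.
P4 (24 nt, A=3 T=6 G=7 C=8): longest run = 2 ✓; Tm = 64.9 + 41·(15 − 16.4)/24 = 62.5°C ✓; length 24 ✓ — passes.
P5 (27 nt, A=9 T=9 G=4 C=5): longest run = 4 ✓; Tm = 64.9 + 41·(9 − 16.4)/27 = 53.7°C ✓; length 27 ✓ — passes.

P2, P3, P4 and P5.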